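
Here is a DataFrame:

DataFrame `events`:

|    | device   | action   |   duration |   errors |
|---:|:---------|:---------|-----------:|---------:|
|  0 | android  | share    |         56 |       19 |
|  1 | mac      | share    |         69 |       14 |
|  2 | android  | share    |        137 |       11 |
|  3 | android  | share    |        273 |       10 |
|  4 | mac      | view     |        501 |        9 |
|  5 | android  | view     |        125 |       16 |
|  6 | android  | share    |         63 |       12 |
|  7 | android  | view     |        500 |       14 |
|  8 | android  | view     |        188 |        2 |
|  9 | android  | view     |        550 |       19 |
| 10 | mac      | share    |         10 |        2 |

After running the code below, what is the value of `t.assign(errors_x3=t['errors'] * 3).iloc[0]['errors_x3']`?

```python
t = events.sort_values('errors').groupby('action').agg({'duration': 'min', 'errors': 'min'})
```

6

sort by errors:
     device action  duration  errors
8   android   view       188       2
10      mac  share        10       2
4       mac   view       501       9
3   android  share       273      10
2   android  share       137      11
6   android  share        63      12
1       mac  share        69      14
7   android   view       500      14
5   android   view       125      16
0   android  share        56      19
9   android   view       550      19
group by action: min(duration), min(errors):
        duration  errors
action                  
share         10       2
view         125       2
add column errors_x3 = t['errors'] * 3:
        duration  errors  errors_x3
action                             
share         10       2          6
view         125       2          6
Reading off the value at position 0, column 'errors_x3', we get 6.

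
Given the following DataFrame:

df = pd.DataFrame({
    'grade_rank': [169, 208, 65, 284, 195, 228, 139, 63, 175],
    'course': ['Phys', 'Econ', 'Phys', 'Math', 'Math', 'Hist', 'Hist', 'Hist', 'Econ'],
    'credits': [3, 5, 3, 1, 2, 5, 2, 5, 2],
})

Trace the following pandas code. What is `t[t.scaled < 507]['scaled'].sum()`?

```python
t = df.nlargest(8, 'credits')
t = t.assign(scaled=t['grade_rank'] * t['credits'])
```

take 8 rows with largest credits:
   grade_rank course  credits
1         208   Econ        5
5         228   Hist        5
7          63   Hist        5
0         169   Phys        3
2          65   Phys        3
4         195   Math        2
6         139   Hist        2
8         175   Econ        2
add column scaled = t['grade_rank'] * t['credits']:
   grade_rank course  credits  scaled
1         208   Econ        5    1040
5         228   Hist        5    1140
7          63   Hist        5     315
0         169   Phys        3     507
2          65   Phys        3     195
4         195   Math        2     390
6         139   Hist        2     278
8         175   Econ        2     350
filter rows where scaled < 507:
   grade_rank course  credits  scaled
7          63   Hist        5     315
2          65   Phys        3     195
4         195   Math        2     390
6         139   Hist        2     278
8         175   Econ        2     350
So sum() = 1528.

1528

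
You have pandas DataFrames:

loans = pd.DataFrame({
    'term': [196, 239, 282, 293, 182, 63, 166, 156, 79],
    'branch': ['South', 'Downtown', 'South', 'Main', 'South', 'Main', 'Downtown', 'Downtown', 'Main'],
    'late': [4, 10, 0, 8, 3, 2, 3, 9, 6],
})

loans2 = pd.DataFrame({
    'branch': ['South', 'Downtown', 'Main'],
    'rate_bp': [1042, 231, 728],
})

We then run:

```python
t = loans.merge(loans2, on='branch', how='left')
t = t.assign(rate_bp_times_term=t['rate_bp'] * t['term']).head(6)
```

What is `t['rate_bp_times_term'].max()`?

merge on 'branch' (how='left') → 9 rows:
   term    branch  late  rate_bp
0   196     South     4     1042
1   239  Downtown    10      231
2   282     South     0     1042
3   293      Main     8      728
4   182     South     3     1042
5    63      Main     2      728
6   166  Downtown     3      231
7   156  Downtown     9      231
8    79      Main     6      728
add column rate_bp_times_term = t['rate_bp'] * t['term']:
   term    branch  late  rate_bp  rate_bp_times_term
0   196     South     4     1042              204232
1   239  Downtown    10      231               55209
2   282     South     0     1042              293844
3   293      Main     8      728              213304
4   182     South     3     1042              189644
5    63      Main     2      728               45864
6   166  Downtown     3      231               38346
7   156  Downtown     9      231               36036
8    79      Main     6      728               57512
take first 6 rows:
   term    branch  late  rate_bp  rate_bp_times_term
0   196     South     4     1042              204232
1   239  Downtown    10      231               55209
2   282     South     0     1042              293844
3   293      Main     8      728              213304
4   182     South     3     1042              189644
5    63      Main     2      728               45864
Reading off the max of column 'rate_bp_times_term', we get 293844.

293844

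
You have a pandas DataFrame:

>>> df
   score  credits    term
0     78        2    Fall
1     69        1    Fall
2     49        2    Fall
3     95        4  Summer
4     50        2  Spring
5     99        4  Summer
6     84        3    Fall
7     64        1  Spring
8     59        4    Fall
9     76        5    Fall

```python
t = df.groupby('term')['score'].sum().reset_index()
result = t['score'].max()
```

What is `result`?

415

group by term, sum of score:
term
Fall      415
Spring    114
Summer    194
Name: score, dtype: int64
reset_index():
     term  score
0    Fall    415
1  Spring    114
2  Summer    194
The max of column 'score' is 415.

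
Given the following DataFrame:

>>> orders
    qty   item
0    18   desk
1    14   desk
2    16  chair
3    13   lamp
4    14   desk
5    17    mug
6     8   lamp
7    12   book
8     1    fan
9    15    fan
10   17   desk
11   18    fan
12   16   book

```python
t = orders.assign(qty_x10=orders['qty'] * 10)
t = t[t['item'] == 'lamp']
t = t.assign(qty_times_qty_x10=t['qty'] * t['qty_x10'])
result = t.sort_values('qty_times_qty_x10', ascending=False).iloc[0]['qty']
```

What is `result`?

13

add column qty_x10 = orders['qty'] * 10:
    qty   item  qty_x10
0    18   desk      180
1    14   desk      140
2    16  chair      160
3    13   lamp      130
4    14   desk      140
5    17    mug      170
6     8   lamp       80
7    12   book      120
8     1    fan       10
9    15    fan      150
10   17   desk      170
11   18    fan      180
12   16   book      160
filter rows where item == 'lamp':
   qty  item  qty_x10
3   13  lamp      130
6    8  lamp       80
add column qty_times_qty_x10 = t['qty'] * t['qty_x10']:
   qty  item  qty_x10  qty_times_qty_x10
3   13  lamp      130               1690
6    8  lamp       80                640
sort by qty_times_qty_x10 descending:
   qty  item  qty_x10  qty_times_qty_x10
3   13  lamp      130               1690
6    8  lamp       80                640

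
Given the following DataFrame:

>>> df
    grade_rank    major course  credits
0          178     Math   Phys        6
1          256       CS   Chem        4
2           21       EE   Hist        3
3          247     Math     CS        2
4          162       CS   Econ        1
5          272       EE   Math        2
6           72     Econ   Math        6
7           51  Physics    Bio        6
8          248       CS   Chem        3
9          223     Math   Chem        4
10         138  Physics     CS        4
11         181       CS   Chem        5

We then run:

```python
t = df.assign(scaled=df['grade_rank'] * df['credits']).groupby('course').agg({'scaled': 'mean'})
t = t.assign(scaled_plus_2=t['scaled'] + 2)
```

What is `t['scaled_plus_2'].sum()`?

3515.25

add column scaled = df['grade_rank'] * df['credits']:
    grade_rank    major course  credits  scaled
0          178     Math   Phys        6    1068
1          256       CS   Chem        4    1024
2           21       EE   Hist        3      63
3          247     Math     CS        2     494
4          162       CS   Econ        1     162
5          272       EE   Math        2     544
6           72     Econ   Math        6     432
7           51  Physics    Bio        6     306
8          248       CS   Chem        3     744
9          223     Math   Chem        4     892
10         138  Physics     CS        4     552
11         181       CS   Chem        5     905
group by course, mean of scaled:
         scaled
course         
Bio      306.00
CS       523.00
Chem     891.25
Econ     162.00
Hist      63.00
Math     488.00
Phys    1068.00
add column scaled_plus_2 = t['scaled'] + 2:
         scaled  scaled_plus_2
course                        
Bio      306.00         308.00
CS       523.00         525.00
Chem     891.25         893.25
Econ     162.00         164.00
Hist      63.00          65.00
Math     488.00         490.00
Phys    1068.00        1070.00
Then the sum of column 'scaled_plus_2': 3515.25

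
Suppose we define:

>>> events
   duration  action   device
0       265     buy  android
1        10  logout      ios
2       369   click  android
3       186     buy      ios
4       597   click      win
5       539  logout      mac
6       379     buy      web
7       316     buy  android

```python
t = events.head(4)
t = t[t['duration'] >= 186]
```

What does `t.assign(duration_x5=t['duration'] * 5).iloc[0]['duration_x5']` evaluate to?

take first 4 rows:
   duration  action   device
0       265     buy  android
1        10  logout      ios
2       369   click  android
3       186     buy      ios
filter rows where duration >= 186:
   duration action   device
0       265    buy  android
2       369  click  android
3       186    buy      ios
add column duration_x5 = t['duration'] * 5:
   duration action   device  duration_x5
0       265    buy  android         1325
2       369  click  android         1845
3       186    buy      ios          930
The value at position 0, column 'duration_x5' is 1325.

1325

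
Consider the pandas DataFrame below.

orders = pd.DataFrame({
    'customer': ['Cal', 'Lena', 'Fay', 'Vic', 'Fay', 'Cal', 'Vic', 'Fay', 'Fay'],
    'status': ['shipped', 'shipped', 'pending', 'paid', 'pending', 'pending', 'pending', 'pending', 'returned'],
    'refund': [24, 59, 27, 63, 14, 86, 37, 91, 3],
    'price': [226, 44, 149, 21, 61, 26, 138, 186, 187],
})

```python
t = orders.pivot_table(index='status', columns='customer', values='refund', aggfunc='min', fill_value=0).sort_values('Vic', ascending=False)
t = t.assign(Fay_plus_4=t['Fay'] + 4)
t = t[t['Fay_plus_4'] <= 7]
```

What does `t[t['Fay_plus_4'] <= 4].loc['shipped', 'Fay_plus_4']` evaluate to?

pivot: rows=status, cols=customer, min(refund):
customer  Cal  Fay  Lena  Vic
status                       
paid        0    0     0   63
pending    86   14     0   37
returned    0    3     0    0
shipped    24    0    59    0
sort by Vic descending:
customer  Cal  Fay  Lena  Vic
status                       
paid        0    0     0   63
pending    86   14     0   37
returned    0    3     0    0
shipped    24    0    59    0
add column Fay_plus_4 = t['Fay'] + 4:
customer  Cal  Fay  Lena  Vic  Fay_plus_4
status                                   
paid        0    0     0   63           4
pending    86   14     0   37          18
returned    0    3     0    0           7
shipped    24    0    59    0           4
filter rows where Fay_plus_4 <= 7:
customer  Cal  Fay  Lena  Vic  Fay_plus_4
status                                   
paid        0    0     0   63           4
returned    0    3     0    0           7
shipped    24    0    59    0           4
filter rows where Fay_plus_4 <= 4:
customer  Cal  Fay  Lena  Vic  Fay_plus_4
status                                   
paid        0    0     0   63           4
shipped    24    0    59    0           4

4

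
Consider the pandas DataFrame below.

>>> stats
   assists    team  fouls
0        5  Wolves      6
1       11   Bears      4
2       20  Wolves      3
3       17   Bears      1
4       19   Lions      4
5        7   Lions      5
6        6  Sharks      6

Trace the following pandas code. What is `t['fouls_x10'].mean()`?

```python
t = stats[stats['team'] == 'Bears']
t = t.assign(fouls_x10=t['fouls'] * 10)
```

filter rows where team == 'Bears':
   assists   team  fouls
1       11  Bears      4
3       17  Bears      1
add column fouls_x10 = t['fouls'] * 10:
   assists   team  fouls  fouls_x10
1       11  Bears      4         40
3       17  Bears      1         10
So mean() = 25.0.

25.0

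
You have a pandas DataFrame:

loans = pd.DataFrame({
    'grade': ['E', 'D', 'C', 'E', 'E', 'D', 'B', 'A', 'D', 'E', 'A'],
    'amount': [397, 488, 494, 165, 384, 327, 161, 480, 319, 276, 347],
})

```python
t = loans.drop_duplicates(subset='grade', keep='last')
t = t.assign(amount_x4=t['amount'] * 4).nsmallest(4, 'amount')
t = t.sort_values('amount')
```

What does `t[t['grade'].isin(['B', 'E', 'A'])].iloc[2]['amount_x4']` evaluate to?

drop duplicate grade (keep=last):
   grade  amount
2      C     494
6      B     161
8      D     319
9      E     276
10     A     347
add column amount_x4 = t['amount'] * 4:
   grade  amount  amount_x4
2      C     494       1976
6      B     161        644
8      D     319       1276
9      E     276       1104
10     A     347       1388
take 4 rows with smallest amount:
   grade  amount  amount_x4
6      B     161        644
9      E     276       1104
8      D     319       1276
10     A     347       1388
sort by amount:
   grade  amount  amount_x4
6      B     161        644
9      E     276       1104
8      D     319       1276
10     A     347       1388
filter rows where grade in ['B', 'E', 'A']:
   grade  amount  amount_x4
6      B     161        644
9      E     276       1104
10     A     347       1388

1388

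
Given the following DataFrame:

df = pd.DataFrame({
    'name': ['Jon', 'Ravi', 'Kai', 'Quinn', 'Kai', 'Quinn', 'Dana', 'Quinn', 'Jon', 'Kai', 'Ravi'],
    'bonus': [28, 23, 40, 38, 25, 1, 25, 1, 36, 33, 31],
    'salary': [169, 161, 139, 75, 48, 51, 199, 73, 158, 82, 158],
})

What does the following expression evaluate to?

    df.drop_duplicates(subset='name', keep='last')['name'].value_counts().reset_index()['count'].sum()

5

drop duplicate name (keep=last):
     name  bonus  salary
6    Dana     25     199
7   Quinn      1      73
8     Jon     36     158
9     Kai     33      82
10   Ravi     31     158
value_counts of name:
name
Dana     1
Quinn    1
Jon      1
Kai      1
Ravi     1
Name: count, dtype: int64
reset_index():
    name  count
0   Dana      1
1  Quinn      1
2    Jon      1
3    Kai      1
4   Ravi      1
The sum of column 'count' is 5.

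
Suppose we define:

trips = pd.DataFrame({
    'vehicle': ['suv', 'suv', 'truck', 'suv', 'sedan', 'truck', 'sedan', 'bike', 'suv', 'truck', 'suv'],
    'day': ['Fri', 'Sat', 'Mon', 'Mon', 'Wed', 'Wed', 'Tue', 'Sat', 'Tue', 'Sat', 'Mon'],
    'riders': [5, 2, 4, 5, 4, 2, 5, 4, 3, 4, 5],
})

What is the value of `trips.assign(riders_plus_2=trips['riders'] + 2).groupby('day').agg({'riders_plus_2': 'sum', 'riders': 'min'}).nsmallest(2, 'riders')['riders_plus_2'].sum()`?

add column riders_plus_2 = trips['riders'] + 2:
   vehicle  day  riders  riders_plus_2
0      suv  Fri       5              7
1      suv  Sat       2              4
2    truck  Mon       4              6
3      suv  Mon       5              7
4    sedan  Wed       4              6
5    truck  Wed       2              4
6    sedan  Tue       5              7
7     bike  Sat       4              6
8      suv  Tue       3              5
9    truck  Sat       4              6
10     suv  Mon       5              7
group by day: sum(riders_plus_2), min(riders):
     riders_plus_2  riders
day                       
Fri              7       5
Mon             20       4
Sat             16       2
Tue             12       3
Wed             10       2
take 2 rows with smallest riders:
     riders_plus_2  riders
day                       
Sat             16       2
Wed             10       2

26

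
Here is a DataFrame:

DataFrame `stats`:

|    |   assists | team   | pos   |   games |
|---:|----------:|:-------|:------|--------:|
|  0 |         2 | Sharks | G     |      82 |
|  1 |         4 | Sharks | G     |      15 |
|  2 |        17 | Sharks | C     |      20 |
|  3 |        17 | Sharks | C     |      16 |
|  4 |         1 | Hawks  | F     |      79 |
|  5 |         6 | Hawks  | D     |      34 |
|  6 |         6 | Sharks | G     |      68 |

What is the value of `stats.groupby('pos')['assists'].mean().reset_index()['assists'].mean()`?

7.0

group by pos, mean of assists:
pos
C    17.0
D     6.0
F     1.0
G     4.0
Name: assists, dtype: float64
reset_index():
  pos  assists
0   C     17.0
1   D      6.0
2   F      1.0
3   G      4.0
Hence 7.0.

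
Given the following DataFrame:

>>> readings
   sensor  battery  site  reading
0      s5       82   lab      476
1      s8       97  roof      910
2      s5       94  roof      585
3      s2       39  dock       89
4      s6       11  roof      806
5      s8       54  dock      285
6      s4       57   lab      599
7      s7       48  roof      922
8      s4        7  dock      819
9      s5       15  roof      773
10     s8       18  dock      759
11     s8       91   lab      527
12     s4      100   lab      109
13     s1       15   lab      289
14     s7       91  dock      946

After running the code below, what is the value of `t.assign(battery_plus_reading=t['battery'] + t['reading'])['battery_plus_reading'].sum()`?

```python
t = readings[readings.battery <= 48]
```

4610

filter rows where battery <= 48:
   sensor  battery  site  reading
3      s2       39  dock       89
4      s6       11  roof      806
7      s7       48  roof      922
8      s4        7  dock      819
9      s5       15  roof      773
10     s8       18  dock      759
13     s1       15   lab      289
add column battery_plus_reading = t['battery'] + t['reading']:
   sensor  battery  site  reading  battery_plus_reading
3      s2       39  dock       89                   128
4      s6       11  roof      806                   817
7      s7       48  roof      922                   970
8      s4        7  dock      819                   826
9      s5       15  roof      773                   788
10     s8       18  dock      759                   777
13     s1       15   lab      289                   304
Then the sum of column 'battery_plus_reading': 4610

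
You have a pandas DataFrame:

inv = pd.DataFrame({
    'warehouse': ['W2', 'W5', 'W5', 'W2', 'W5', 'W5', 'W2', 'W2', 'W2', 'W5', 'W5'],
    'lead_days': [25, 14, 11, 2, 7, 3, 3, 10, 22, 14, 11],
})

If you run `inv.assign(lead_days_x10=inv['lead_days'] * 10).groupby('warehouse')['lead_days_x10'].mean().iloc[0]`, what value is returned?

124.0

add column lead_days_x10 = inv['lead_days'] * 10:
   warehouse  lead_days  lead_days_x10
0         W2         25            250
1         W5         14            140
2         W5         11            110
3         W2          2             20
4         W5          7             70
5         W5          3             30
6         W2          3             30
7         W2         10            100
8         W2         22            220
9         W5         14            140
10        W5         11            110
group by warehouse, mean of lead_days_x10:
warehouse
W2    124.0
W5    100.0
Name: lead_days_x10, dtype: float64
Hence 124.0.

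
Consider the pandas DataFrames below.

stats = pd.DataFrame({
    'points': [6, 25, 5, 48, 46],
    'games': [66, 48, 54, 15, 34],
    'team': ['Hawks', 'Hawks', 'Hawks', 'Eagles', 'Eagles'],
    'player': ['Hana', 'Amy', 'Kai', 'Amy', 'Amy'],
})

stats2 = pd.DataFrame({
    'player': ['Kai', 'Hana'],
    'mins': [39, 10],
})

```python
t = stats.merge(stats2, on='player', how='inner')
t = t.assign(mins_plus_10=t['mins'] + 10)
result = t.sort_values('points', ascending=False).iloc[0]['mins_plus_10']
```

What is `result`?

20

merge on 'player' (how='inner') → 2 rows:
   points  games   team player  mins
0       6     66  Hawks   Hana    10
1       5     54  Hawks    Kai    39
add column mins_plus_10 = t['mins'] + 10:
   points  games   team player  mins  mins_plus_10
0       6     66  Hawks   Hana    10            20
1       5     54  Hawks    Kai    39            49
sort by points descending:
   points  games   team player  mins  mins_plus_10
0       6     66  Hawks   Hana    10            20
1       5     54  Hawks    Kai    39            49
Taking the value at position 0, column 'mins_plus_10' gives 20.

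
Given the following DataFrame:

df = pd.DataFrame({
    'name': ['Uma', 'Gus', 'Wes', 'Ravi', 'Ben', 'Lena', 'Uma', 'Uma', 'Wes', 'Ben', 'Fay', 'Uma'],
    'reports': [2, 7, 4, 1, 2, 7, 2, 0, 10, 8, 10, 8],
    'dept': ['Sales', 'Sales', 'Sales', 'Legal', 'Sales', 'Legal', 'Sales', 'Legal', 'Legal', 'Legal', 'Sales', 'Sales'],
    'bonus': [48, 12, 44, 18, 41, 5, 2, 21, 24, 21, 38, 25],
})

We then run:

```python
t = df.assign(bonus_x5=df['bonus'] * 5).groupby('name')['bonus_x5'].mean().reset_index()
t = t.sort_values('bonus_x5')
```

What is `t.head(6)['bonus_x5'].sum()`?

add column bonus_x5 = df['bonus'] * 5:
    name  reports   dept  bonus  bonus_x5
0    Uma        2  Sales     48       240
1    Gus        7  Sales     12        60
2    Wes        4  Sales     44       220
3   Ravi        1  Legal     18        90
4    Ben        2  Sales     41       205
5   Lena        7  Legal      5        25
6    Uma        2  Sales      2        10
7    Uma        0  Legal     21       105
8    Wes       10  Legal     24       120
9    Ben        8  Legal     21       105
10   Fay       10  Sales     38       190
11   Uma        8  Sales     25       125
group by name, mean of bonus_x5:
name
Ben     155.0
Fay     190.0
Gus      60.0
Lena     25.0
Ravi     90.0
Uma     120.0
Wes     170.0
Name: bonus_x5, dtype: float64
reset_index():
   name  bonus_x5
0   Ben     155.0
1   Fay     190.0
2   Gus      60.0
3  Lena      25.0
4  Ravi      90.0
5   Uma     120.0
6   Wes     170.0
sort by bonus_x5:
   name  bonus_x5
3  Lena      25.0
2   Gus      60.0
4  Ravi      90.0
5   Uma     120.0
0   Ben     155.0
6   Wes     170.0
1   Fay     190.0
take first 6 rows:
   name  bonus_x5
3  Lena      25.0
2   Gus      60.0
4  Ravi      90.0
5   Uma     120.0
0   Ben     155.0
6   Wes     170.0
So sum() = 620.0.

620.0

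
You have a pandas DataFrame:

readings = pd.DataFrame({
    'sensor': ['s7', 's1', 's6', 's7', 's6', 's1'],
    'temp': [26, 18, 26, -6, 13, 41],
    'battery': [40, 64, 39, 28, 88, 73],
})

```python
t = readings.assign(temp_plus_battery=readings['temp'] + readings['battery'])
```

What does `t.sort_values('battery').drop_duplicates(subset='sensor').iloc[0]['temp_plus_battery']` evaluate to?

add column temp_plus_battery = readings['temp'] + readings['battery']:
  sensor  temp  battery  temp_plus_battery
0     s7    26       40                 66
1     s1    18       64                 82
2     s6    26       39                 65
3     s7    -6       28                 22
4     s6    13       88                101
5     s1    41       73                114
sort by battery:
  sensor  temp  battery  temp_plus_battery
3     s7    -6       28                 22
2     s6    26       39                 65
0     s7    26       40                 66
1     s1    18       64                 82
5     s1    41       73                114
4     s6    13       88                101
drop duplicate sensor (keep=first):
  sensor  temp  battery  temp_plus_battery
3     s7    -6       28                 22
2     s6    26       39                 65
1     s1    18       64                 82
value at position 0, column 'temp_plus_battery' → 22

22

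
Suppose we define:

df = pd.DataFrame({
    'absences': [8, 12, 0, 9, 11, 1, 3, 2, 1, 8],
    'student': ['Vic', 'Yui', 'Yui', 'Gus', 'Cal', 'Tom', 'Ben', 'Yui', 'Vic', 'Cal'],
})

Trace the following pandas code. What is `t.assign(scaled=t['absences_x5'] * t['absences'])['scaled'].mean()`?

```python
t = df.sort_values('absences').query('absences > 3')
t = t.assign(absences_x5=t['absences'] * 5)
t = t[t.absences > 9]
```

sort by absences:
   absences student
2         0     Yui
5         1     Tom
8         1     Vic
7         2     Yui
6         3     Ben
0         8     Vic
9         8     Cal
3         9     Gus
4        11     Cal
1        12     Yui
filter rows where absences > 3:
   absences student
0         8     Vic
9         8     Cal
3         9     Gus
4        11     Cal
1        12     Yui
add column absences_x5 = t['absences'] * 5:
   absences student  absences_x5
0         8     Vic           40
9         8     Cal           40
3         9     Gus           45
4        11     Cal           55
1        12     Yui           60
filter rows where absences > 9:
   absences student  absences_x5
4        11     Cal           55
1        12     Yui           60
add column scaled = t['absences_x5'] * t['absences']:
   absences student  absences_x5  scaled
4        11     Cal           55     605
1        12     Yui           60     720
Then the mean of column 'scaled': 662.5

662.5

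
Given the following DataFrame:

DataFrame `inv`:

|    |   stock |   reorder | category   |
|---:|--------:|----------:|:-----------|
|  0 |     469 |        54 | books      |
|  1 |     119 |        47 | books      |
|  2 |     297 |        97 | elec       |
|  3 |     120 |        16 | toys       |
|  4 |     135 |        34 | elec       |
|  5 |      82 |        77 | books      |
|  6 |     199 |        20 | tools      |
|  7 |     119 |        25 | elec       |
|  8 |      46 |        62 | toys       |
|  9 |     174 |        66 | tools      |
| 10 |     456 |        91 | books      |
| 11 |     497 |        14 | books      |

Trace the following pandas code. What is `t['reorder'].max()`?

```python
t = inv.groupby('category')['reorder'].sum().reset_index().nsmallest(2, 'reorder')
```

group by category, sum of reorder:
category
books    283
elec     156
tools     86
toys      78
Name: reorder, dtype: int64
reset_index():
  category  reorder
0    books      283
1     elec      156
2    tools       86
3     toys       78
take 2 rows with smallest reorder:
  category  reorder
3     toys       78
2    tools       86
max of column 'reorder' → 86

86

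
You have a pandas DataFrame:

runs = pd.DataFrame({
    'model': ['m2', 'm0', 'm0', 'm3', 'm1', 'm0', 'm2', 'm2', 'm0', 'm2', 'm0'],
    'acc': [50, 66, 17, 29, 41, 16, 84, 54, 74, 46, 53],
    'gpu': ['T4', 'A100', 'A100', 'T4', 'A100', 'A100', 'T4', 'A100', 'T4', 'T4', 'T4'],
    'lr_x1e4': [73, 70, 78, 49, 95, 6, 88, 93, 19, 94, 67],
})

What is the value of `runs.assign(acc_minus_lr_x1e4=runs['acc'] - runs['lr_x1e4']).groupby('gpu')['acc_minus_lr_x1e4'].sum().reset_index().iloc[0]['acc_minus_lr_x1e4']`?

add column acc_minus_lr_x1e4 = runs['acc'] - runs['lr_x1e4']:
   model  acc   gpu  lr_x1e4  acc_minus_lr_x1e4
0     m2   50    T4       73                -23
1     m0   66  A100       70                 -4
2     m0   17  A100       78                -61
3     m3   29    T4       49                -20
4     m1   41  A100       95                -54
5     m0   16  A100        6                 10
6     m2   84    T4       88                 -4
7     m2   54  A100       93                -39
8     m0   74    T4       19                 55
9     m2   46    T4       94                -48
10    m0   53    T4       67                -14
group by gpu, sum of acc_minus_lr_x1e4:
gpu
A100   -148
T4      -54
Name: acc_minus_lr_x1e4, dtype: int64
reset_index():
    gpu  acc_minus_lr_x1e4
0  A100               -148
1    T4                -54
Finally, value at position 0, column 'acc_minus_lr_x1e4' = -148.

-148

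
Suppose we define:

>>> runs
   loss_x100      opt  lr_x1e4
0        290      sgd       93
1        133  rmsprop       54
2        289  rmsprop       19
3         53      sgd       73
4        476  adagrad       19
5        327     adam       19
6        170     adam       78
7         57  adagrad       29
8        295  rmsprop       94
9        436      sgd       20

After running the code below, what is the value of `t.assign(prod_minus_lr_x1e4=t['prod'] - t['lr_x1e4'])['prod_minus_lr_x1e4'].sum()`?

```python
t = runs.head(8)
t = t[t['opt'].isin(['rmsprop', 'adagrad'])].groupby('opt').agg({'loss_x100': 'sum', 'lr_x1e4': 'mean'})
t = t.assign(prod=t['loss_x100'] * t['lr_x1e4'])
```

28134.5

take first 8 rows:
   loss_x100      opt  lr_x1e4
0        290      sgd       93
1        133  rmsprop       54
2        289  rmsprop       19
3         53      sgd       73
4        476  adagrad       19
5        327     adam       19
6        170     adam       78
7         57  adagrad       29
filter rows where opt in ['rmsprop', 'adagrad']:
   loss_x100      opt  lr_x1e4
1        133  rmsprop       54
2        289  rmsprop       19
4        476  adagrad       19
7         57  adagrad       29
group by opt: sum(loss_x100), mean(lr_x1e4):
         loss_x100  lr_x1e4
opt                        
adagrad        533     24.0
rmsprop        422     36.5
add column prod = t['loss_x100'] * t['lr_x1e4']:
         loss_x100  lr_x1e4     prod
opt                                 
adagrad        533     24.0  12792.0
rmsprop        422     36.5  15403.0
add column prod_minus_lr_x1e4 = t['prod'] - t['lr_x1e4']:
         loss_x100  lr_x1e4     prod  prod_minus_lr_x1e4
opt                                                     
adagrad        533     24.0  12792.0             12768.0
rmsprop        422     36.5  15403.0             15366.5
Hence 28134.5.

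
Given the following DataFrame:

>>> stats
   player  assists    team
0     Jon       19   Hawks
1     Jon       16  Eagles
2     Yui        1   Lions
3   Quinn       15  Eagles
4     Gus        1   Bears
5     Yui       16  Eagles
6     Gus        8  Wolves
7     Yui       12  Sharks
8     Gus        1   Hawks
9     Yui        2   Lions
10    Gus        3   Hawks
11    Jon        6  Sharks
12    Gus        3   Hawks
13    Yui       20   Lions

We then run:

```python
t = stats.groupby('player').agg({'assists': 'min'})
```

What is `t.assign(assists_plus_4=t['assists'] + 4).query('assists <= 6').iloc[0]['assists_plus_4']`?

5

group by player, min of assists:
        assists
player         
Gus           1
Jon           6
Quinn        15
Yui           1
add column assists_plus_4 = t['assists'] + 4:
        assists  assists_plus_4
player                         
Gus           1               5
Jon           6              10
Quinn        15              19
Yui           1               5
filter rows where assists <= 6:
        assists  assists_plus_4
player                         
Gus           1               5
Jon           6              10
Yui           1               5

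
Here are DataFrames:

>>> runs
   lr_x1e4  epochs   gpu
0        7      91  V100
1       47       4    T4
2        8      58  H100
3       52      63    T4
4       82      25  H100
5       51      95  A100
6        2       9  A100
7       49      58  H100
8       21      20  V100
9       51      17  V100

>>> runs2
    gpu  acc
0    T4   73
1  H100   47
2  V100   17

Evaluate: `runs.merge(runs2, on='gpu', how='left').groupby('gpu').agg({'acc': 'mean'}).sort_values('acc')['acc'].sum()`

137.0

merge on 'gpu' (how='left') → 10 rows:
   lr_x1e4  epochs   gpu   acc
0        7      91  V100  17.0
1       47       4    T4  73.0
2        8      58  H100  47.0
3       52      63    T4  73.0
4       82      25  H100  47.0
5       51      95  A100   NaN
6        2       9  A100   NaN
7       49      58  H100  47.0
8       21      20  V100  17.0
9       51      17  V100  17.0
group by gpu, mean of acc:
       acc
gpu       
A100   NaN
H100  47.0
T4    73.0
V100  17.0
sort by acc:
       acc
gpu       
V100  17.0
H100  47.0
T4    73.0
A100   NaN
Hence 137.0.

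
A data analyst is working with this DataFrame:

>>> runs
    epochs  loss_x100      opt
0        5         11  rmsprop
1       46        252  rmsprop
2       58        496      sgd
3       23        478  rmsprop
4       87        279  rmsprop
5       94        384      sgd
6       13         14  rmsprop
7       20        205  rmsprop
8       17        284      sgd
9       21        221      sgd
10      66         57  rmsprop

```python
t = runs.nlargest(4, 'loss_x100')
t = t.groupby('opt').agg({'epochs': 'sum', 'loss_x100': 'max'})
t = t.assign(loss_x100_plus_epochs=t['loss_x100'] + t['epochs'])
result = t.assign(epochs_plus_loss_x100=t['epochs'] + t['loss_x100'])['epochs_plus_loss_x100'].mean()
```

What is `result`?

take 4 rows with largest loss_x100:
   epochs  loss_x100      opt
2      58        496      sgd
3      23        478  rmsprop
5      94        384      sgd
8      17        284      sgd
group by opt: sum(epochs), max(loss_x100):
         epochs  loss_x100
opt                       
rmsprop      23        478
sgd         169        496
add column loss_x100_plus_epochs = t['loss_x100'] + t['epochs']:
         epochs  loss_x100  loss_x100_plus_epochs
opt                                              
rmsprop      23        478                    501
sgd         169        496                    665
add column epochs_plus_loss_x100 = t['epochs'] + t['loss_x100']:
         epochs  loss_x100  loss_x100_plus_epochs  epochs_plus_loss_x100
opt                                                                     
rmsprop      23        478                    501                    501
sgd         169        496                    665                    665

583.0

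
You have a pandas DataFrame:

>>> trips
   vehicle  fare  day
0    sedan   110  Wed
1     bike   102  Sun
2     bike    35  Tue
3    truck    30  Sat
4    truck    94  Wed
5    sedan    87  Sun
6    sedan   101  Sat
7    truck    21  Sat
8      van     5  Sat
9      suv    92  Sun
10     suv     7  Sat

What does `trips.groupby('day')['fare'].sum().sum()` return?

684

group by day, sum of fare:
day
Sat    164
Sun    281
Tue     35
Wed    204
Name: fare, dtype: int64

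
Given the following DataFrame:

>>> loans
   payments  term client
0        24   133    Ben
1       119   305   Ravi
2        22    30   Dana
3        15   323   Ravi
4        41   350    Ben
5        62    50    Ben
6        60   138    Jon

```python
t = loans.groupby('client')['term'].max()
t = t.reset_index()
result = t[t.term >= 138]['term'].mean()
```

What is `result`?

270.333333333

group by client, max of term:
client
Ben     350
Dana     30
Jon     138
Ravi    323
Name: term, dtype: int64
reset_index():
  client  term
0    Ben   350
1   Dana    30
2    Jon   138
3   Ravi   323
filter rows where term >= 138:
  client  term
0    Ben   350
2    Jon   138
3   Ravi   323
Then the mean of column 'term': 270.333333333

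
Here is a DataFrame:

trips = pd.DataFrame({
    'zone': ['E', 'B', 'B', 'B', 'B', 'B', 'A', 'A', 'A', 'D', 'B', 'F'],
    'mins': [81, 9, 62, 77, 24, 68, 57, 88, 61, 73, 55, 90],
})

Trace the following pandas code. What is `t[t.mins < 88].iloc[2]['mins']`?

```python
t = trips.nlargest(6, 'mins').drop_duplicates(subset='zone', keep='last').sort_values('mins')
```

take 6 rows with largest mins:
   zone  mins
11    F    90
7     A    88
0     E    81
3     B    77
9     D    73
5     B    68
drop duplicate zone (keep=last):
   zone  mins
11    F    90
7     A    88
0     E    81
9     D    73
5     B    68
sort by mins:
   zone  mins
5     B    68
9     D    73
0     E    81
7     A    88
11    F    90
filter rows where mins < 88:
  zone  mins
5    B    68
9    D    73
0    E    81
value at position 2, column 'mins' → 81

81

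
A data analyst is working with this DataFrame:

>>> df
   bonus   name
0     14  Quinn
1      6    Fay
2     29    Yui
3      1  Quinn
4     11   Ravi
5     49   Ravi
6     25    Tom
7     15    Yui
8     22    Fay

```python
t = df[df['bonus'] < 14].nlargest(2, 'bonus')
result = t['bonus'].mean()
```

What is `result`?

filter rows where bonus < 14:
   bonus   name
1      6    Fay
3      1  Quinn
4     11   Ravi
take 2 rows with largest bonus:
   bonus  name
4     11  Ravi
1      6   Fay

8.5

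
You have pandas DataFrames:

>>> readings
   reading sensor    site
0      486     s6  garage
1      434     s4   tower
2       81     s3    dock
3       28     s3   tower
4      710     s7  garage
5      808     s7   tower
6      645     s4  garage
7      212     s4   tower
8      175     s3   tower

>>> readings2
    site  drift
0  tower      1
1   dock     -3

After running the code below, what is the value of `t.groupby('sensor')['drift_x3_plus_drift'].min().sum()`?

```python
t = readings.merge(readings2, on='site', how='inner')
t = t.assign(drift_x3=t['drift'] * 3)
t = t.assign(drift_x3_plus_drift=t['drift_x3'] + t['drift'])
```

merge on 'site' (how='inner') → 6 rows:
   reading sensor   site  drift
0      434     s4  tower      1
1       81     s3   dock     -3
2       28     s3  tower      1
3      808     s7  tower      1
4      212     s4  tower      1
5      175     s3  tower      1
add column drift_x3 = t['drift'] * 3:
   reading sensor   site  drift  drift_x3
0      434     s4  tower      1         3
1       81     s3   dock     -3        -9
2       28     s3  tower      1         3
3      808     s7  tower      1         3
4      212     s4  tower      1         3
5      175     s3  tower      1         3
add column drift_x3_plus_drift = t['drift_x3'] + t['drift']:
   reading sensor   site  drift  drift_x3  drift_x3_plus_drift
0      434     s4  tower      1         3                    4
1       81     s3   dock     -3        -9                  -12
2       28     s3  tower      1         3                    4
3      808     s7  tower      1         3                    4
4      212     s4  tower      1         3                    4
5      175     s3  tower      1         3                    4
group by sensor, min of drift_x3_plus_drift:
sensor
s3   -12
s4     4
s7     4
Name: drift_x3_plus_drift, dtype: int64

-4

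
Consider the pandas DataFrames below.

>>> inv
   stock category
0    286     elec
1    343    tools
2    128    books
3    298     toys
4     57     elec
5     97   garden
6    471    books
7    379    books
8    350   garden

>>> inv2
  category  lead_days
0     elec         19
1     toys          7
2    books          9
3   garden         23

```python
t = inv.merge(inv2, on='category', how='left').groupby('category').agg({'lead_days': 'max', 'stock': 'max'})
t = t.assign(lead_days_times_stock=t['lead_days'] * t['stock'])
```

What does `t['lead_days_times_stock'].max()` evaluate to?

8050.0

merge on 'category' (how='left') → 9 rows:
   stock category  lead_days
0    286     elec       19.0
1    343    tools        NaN
2    128    books        9.0
3    298     toys        7.0
4     57     elec       19.0
5     97   garden       23.0
6    471    books        9.0
7    379    books        9.0
8    350   garden       23.0
group by category: max(lead_days), max(stock):
          lead_days  stock
category                  
books           9.0    471
elec           19.0    286
garden         23.0    350
tools           NaN    343
toys            7.0    298
add column lead_days_times_stock = t['lead_days'] * t['stock']:
          lead_days  stock  lead_days_times_stock
category                                         
books           9.0    471                 4239.0
elec           19.0    286                 5434.0
garden         23.0    350                 8050.0
tools           NaN    343                    NaN
toys            7.0    298                 2086.0
Reading off the max of column 'lead_days_times_stock', we get 8050.0.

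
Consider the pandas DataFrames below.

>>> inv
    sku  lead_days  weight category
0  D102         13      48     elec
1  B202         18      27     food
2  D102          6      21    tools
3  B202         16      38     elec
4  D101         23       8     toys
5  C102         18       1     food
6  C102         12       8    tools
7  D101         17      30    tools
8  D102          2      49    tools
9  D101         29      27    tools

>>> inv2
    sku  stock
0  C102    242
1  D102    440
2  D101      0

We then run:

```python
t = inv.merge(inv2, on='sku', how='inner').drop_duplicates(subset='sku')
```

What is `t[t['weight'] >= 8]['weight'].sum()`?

merge on 'sku' (how='inner') → 8 rows:
    sku  lead_days  weight category  stock
0  D102         13      48     elec    440
1  D102          6      21    tools    440
2  D101         23       8     toys      0
3  C102         18       1     food    242
4  C102         12       8    tools    242
5  D101         17      30    tools      0
6  D102          2      49    tools    440
7  D101         29      27    tools      0
drop duplicate sku (keep=first):
    sku  lead_days  weight category  stock
0  D102         13      48     elec    440
2  D101         23       8     toys      0
3  C102         18       1     food    242
filter rows where weight >= 8:
    sku  lead_days  weight category  stock
0  D102         13      48     elec    440
2  D101         23       8     toys      0
So sum() = 56.

56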